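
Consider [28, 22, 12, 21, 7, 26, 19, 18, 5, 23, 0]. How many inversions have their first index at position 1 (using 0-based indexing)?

The element at index 1 is 22.
Elements after it: 12, 21, 7, 26, 19, 18, 5, 23, 0
Those smaller than 22: 12, 21, 7, 19, 18, 5, 0

7 such elements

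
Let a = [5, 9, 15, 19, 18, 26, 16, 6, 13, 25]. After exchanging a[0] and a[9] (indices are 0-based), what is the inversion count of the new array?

Positions 0 and 9 hold 5 and 25; after swapping, the array is [25, 9, 15, 19, 18, 26, 16, 6, 13, 5].
Count, for each position, how many later elements it exceeds:
25 → 9, 15, 19, 18, 16, 6, 13, 5 → 8
9 → 6, 5 → 2
15 → 6, 13, 5 → 3
19 → 18, 16, 6, 13, 5 → 5
18 → 16, 6, 13, 5 → 4
26 → 16, 6, 13, 5 → 4
16 → 6, 13, 5 → 3
6 → 5 → 1
13 → 5 → 1
5 → none → 0
Sum: 8 + 2 + 3 + 5 + 4 + 4 + 3 + 1 + 1 + 0 = 31

Inversions: 31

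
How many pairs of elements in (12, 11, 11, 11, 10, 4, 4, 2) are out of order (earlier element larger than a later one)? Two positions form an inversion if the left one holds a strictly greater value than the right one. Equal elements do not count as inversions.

Out-of-order pairs: 24

Sweep left to right; for each value list the smaller values that follow it:
12 → 11, 11, 11, 10, 4, 4, 2 → 7
11 → 10, 4, 4, 2 → 4
11 → 10, 4, 4, 2 → 4
11 → 10, 4, 4, 2 → 4
10 → 4, 4, 2 → 3
4 → 2 → 1
4 → 2 → 1
2 → none → 0
Sum: 7 + 4 + 4 + 4 + 3 + 1 + 1 + 0 = 24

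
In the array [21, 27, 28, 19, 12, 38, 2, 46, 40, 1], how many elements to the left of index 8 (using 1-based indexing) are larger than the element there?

The element at index 8 is 46.
Elements before it: 21, 27, 28, 19, 12, 38, 2
None of them are larger than 46.

0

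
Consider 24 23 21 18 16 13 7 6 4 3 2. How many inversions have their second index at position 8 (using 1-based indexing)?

7 such elements

The element at index 8 is 6.
Elements before it: 24, 23, 21, 18, 16, 13, 7
Those larger than 6: 24, 23, 21, 18, 16, 13, 7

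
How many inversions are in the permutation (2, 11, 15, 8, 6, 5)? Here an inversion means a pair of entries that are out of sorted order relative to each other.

For each element, count later entries that are smaller:
2: 0
11: 3
15: 3
8: 2
6: 1
5: 0
Sum: 0 + 3 + 3 + 2 + 1 + 0 = 9

9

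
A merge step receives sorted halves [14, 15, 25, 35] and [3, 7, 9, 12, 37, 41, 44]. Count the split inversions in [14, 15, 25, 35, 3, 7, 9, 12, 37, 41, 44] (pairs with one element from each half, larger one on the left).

16

For each element r of the right run, count left-run elements greater than r:
r = 3: 14, 15, 25, 35 → 4
r = 7: 14, 15, 25, 35 → 4
r = 9: 14, 15, 25, 35 → 4
r = 12: 14, 15, 25, 35 → 4
r = 37: none → 0
r = 41: none → 0
r = 44: none → 0
Cross-inversions: 4 + 4 + 4 + 4 + 0 + 0 + 0 = 16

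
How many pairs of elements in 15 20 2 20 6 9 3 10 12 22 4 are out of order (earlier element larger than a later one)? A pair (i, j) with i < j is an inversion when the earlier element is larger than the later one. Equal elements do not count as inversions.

Count, for each position, how many later elements it exceeds:
15 → 2, 6, 9, 3, 10, 12, 4 → 7
20 → 2, 6, 9, 3, 10, 12, 4 → 7
2 → none → 0
20 → 6, 9, 3, 10, 12, 4 → 6
6 → 3, 4 → 2
9 → 3, 4 → 2
3 → none → 0
10 → 4 → 1
12 → 4 → 1
22 → 4 → 1
4 → none → 0
Sum: 7 + 7 + 0 + 6 + 2 + 2 + 0 + 1 + 1 + 1 + 0 = 27

27 out-of-order pairs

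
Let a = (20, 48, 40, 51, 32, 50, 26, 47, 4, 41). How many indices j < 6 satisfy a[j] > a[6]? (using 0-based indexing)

5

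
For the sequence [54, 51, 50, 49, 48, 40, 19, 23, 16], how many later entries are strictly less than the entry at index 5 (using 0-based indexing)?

3

The element at index 5 is 40.
Elements after it: 19, 23, 16
Those smaller than 40: 19, 23, 16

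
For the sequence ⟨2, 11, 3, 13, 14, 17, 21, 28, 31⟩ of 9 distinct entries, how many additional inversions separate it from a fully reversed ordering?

35 inversions short

Maximum inversions for 9 distinct elements is C(9, 2) = 9·8/2 = 36.
Current inversions — for each element, count later smaller elements:
2: 0
11: 1
3: 0
13: 0
14: 0
17: 0
21: 0
28: 0
31: 0
Current total: 0 + 1 + 0 + 0 + 0 + 0 + 0 + 0 + 0 = 1
Shortfall: 36 − 1 = 35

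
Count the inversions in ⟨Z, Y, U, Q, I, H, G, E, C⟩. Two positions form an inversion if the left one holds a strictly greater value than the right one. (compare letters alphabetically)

Inversions: 36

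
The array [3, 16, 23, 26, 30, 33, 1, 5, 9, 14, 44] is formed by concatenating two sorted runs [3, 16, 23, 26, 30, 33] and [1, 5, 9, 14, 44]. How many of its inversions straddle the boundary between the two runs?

21 cross-inversions

Count, for every r in R, how many entries of L exceed r:
r = 1: 3, 16, 23, 26, 30, 33 → 6
r = 5: 16, 23, 26, 30, 33 → 5
r = 9: 16, 23, 26, 30, 33 → 5
r = 14: 16, 23, 26, 30, 33 → 5
r = 44: none → 0
Cross-inversions: 6 + 5 + 5 + 5 + 0 = 21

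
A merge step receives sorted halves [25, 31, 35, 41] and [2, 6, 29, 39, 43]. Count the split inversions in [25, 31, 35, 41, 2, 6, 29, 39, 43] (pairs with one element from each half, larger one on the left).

For each element r of the right run, count left-run elements greater than r:
r = 2: 25, 31, 35, 41 → 4
r = 6: 25, 31, 35, 41 → 4
r = 29: 31, 35, 41 → 3
r = 39: 41 → 1
r = 43: none → 0
Cross-inversions: 4 + 4 + 3 + 1 + 0 = 12

12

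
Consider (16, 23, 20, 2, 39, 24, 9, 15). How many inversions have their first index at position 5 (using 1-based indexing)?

3 such elements

The element at index 5 is 39.
Elements after it: 24, 9, 15
Those smaller than 39: 24, 9, 15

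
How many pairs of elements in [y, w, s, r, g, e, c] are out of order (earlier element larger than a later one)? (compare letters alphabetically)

Element-by-element contributions:
y → w, s, r, g, e, c → 6
w → s, r, g, e, c → 5
s → r, g, e, c → 4
r → g, e, c → 3
g → e, c → 2
e → c → 1
c → none → 0
Sum: 6 + 5 + 4 + 3 + 2 + 1 + 0 = 21

21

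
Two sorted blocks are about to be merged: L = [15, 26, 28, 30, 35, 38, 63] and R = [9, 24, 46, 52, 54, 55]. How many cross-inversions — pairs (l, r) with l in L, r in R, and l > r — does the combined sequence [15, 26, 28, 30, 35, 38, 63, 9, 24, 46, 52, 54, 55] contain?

Count, for every r in R, how many entries of L exceed r:
r = 9: 15, 26, 28, 30, 35, 38, 63 → 7
r = 24: 26, 28, 30, 35, 38, 63 → 6
r = 46: 63 → 1
r = 52: 63 → 1
r = 54: 63 → 1
r = 55: 63 → 1
Cross-inversions: 7 + 6 + 1 + 1 + 1 + 1 = 17

17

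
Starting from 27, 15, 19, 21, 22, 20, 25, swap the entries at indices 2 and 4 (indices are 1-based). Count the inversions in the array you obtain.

11 inversions

Positions 2 and 4 hold 15 and 21; after swapping, the array is [27, 21, 19, 15, 22, 20, 25].
Element-by-element contributions:
27 → 21, 19, 15, 22, 20, 25 → 6
21 → 19, 15, 20 → 3
19 → 15 → 1
15 → none → 0
22 → 20 → 1
20 → none → 0
25 → none → 0
Sum: 6 + 3 + 1 + 0 + 1 + 0 + 0 = 11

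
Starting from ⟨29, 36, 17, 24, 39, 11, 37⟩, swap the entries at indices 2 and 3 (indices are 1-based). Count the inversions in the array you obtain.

Positions 2 and 3 hold 36 and 17; after swapping, the array is [29, 17, 36, 24, 39, 11, 37].
Count, for each position, how many later elements it exceeds:
29: 3
17: 1
36: 2
24: 1
39: 2
11: 0
37: 0
Sum: 3 + 1 + 2 + 1 + 2 + 0 + 0 = 9

9 inversions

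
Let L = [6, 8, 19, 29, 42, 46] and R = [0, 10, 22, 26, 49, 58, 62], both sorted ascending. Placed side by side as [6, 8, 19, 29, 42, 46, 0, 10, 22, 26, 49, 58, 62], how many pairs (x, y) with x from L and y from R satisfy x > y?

16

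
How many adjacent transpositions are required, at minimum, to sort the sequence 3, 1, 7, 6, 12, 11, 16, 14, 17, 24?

There are 4 adjacent swaps.

The minimum number of adjacent swaps to sort an array equals its inversion count, since every such swap removes exactly one inversion.
Count inversions — for each element, later elements that are smaller:
3: 1 → 1
1: none → 0
7: 6 → 1
6: none → 0
12: 11 → 1
11: none → 0
16: 14 → 1
14: none → 0
17: none → 0
24: none → 0
Total inversions: 1 + 0 + 1 + 0 + 1 + 0 + 1 + 0 + 0 + 0 = 4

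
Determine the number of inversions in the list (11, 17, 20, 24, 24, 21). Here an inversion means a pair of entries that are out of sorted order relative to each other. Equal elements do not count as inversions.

2

Count, for each position, how many later elements it exceeds:
11 → none → 0
17 → none → 0
20 → none → 0
24 → 21 → 1
24 → 21 → 1
21 → none → 0
Sum: 0 + 0 + 0 + 1 + 1 + 0 = 2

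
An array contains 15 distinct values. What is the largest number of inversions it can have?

105 inversions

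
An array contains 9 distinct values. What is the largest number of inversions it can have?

36

The maximum occurs when the array is in strictly decreasing order: every one of the C(9, 2) pairs is inverted.
C(9, 2) = 9·8/2 = 36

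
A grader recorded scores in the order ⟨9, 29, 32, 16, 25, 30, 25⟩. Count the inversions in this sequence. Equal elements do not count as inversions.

Listing every pair i<j with a[i]>a[j] (using 0-based positions):
(1,3): 29 > 16
(1,4): 29 > 25
(1,6): 29 > 25
(2,3): 32 > 16
(2,4): 32 > 25
(2,5): 32 > 30
(2,6): 32 > 25
(5,6): 30 > 25
That's 8 pairs.

Out-of-order pairs: 8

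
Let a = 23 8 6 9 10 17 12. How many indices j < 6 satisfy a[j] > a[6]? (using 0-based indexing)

The element at index 6 is 12.
Elements before it: 23, 8, 6, 9, 10, 17
Those larger than 12: 23, 17

2 such elements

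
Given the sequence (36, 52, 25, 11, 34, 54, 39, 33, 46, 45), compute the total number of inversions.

For each element, count later entries that are smaller:
36: 4
52: 7
25: 1
11: 0
34: 1
54: 4
39: 1
33: 0
46: 1
45: 0
Sum: 4 + 7 + 1 + 0 + 1 + 4 + 1 + 0 + 1 + 0 = 19

19 out-of-order pairs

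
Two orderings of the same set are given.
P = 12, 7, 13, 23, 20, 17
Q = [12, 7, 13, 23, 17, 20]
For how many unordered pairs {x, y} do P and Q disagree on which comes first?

Assign each item its position (1..6) in the first ordering, then rewrite the second ordering as that position sequence:
positions: 12→1, 7→2, 13→3, 23→4, 20→5, 17→6
second ordering as positions: [1, 2, 3, 4, 6, 5]
Discordant pairs = inversions in this position sequence.
1: 0
2: 0
3: 0
4: 0
6: 5 → 1
5: 0
Total: 0 + 0 + 0 + 0 + 1 + 0 = 1

There is 1 disagreeing pair.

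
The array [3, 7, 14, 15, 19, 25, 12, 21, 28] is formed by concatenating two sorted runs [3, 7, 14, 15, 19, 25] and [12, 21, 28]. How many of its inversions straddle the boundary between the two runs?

Count, for every r in R, how many entries of L exceed r:
r = 12: 14, 15, 19, 25 → 4
r = 21: 25 → 1
r = 28: none → 0
Cross-inversions: 4 + 1 + 0 = 5

5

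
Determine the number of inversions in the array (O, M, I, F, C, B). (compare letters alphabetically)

15

Element-by-element contributions:
O: 5
M: 4
I: 3
F: 2
C: 1
B: 0
Sum: 5 + 4 + 3 + 2 + 1 + 0 = 15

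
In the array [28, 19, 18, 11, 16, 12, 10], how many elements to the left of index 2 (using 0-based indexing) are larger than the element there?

The element at index 2 is 18.
Elements before it: 28, 19
Those larger than 18: 28, 19

2 such elements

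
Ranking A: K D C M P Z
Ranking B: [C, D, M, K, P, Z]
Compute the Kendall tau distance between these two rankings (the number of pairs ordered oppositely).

Assign each item its position (1..6) in the first ordering, then rewrite the second ordering as that position sequence:
positions: K→1, D→2, C→3, M→4, P→5, Z→6
second ordering as positions: [3, 2, 4, 1, 5, 6]
Discordant pairs = inversions in this position sequence.
3: 2, 1 → 2
2: 1 → 1
4: 1 → 1
1: 0
5: 0
6: 0
Total: 2 + 1 + 1 + 0 + 0 + 0 = 4

Discordant pairs: 4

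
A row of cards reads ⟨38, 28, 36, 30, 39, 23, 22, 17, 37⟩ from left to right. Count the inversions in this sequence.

Element-by-element contributions:
38: 7
28: 3
36: 4
30: 3
39: 4
23: 2
22: 1
17: 0
37: 0
Sum: 7 + 3 + 4 + 3 + 4 + 2 + 1 + 0 + 0 = 24

24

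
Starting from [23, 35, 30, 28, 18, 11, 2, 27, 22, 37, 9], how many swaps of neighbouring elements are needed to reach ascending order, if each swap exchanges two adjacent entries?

35 swaps

The minimum number of adjacent swaps to sort an array equals its inversion count, since every such swap removes exactly one inversion.
Count inversions — for each element, later elements that are smaller:
23: 18, 11, 2, 22, 9 → 5
35: 30, 28, 18, 11, 2, 27, 22, 9 → 8
30: 28, 18, 11, 2, 27, 22, 9 → 7
28: 18, 11, 2, 27, 22, 9 → 6
18: 11, 2, 9 → 3
11: 2, 9 → 2
2: none → 0
27: 22, 9 → 2
22: 9 → 1
37: 9 → 1
9: none → 0
Total inversions: 5 + 8 + 7 + 6 + 3 + 2 + 0 + 2 + 1 + 1 + 0 = 35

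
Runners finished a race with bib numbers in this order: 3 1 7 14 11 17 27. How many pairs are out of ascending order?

Inversions: 2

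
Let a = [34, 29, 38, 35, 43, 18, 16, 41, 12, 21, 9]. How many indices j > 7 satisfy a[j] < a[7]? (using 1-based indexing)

2

The element at index 7 is 16.
Elements after it: 41, 12, 21, 9
Those smaller than 16: 12, 9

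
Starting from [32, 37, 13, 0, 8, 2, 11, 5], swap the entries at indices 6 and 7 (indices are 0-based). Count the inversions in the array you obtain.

19

Positions 6 and 7 hold 11 and 5; after swapping, the array is [32, 37, 13, 0, 8, 2, 5, 11].
Sweep left to right; for each value list the smaller values that follow it:
32: 6
37: 6
13: 5
0: 0
8: 2
2: 0
5: 0
11: 0
Sum: 6 + 6 + 5 + 0 + 2 + 0 + 0 + 0 = 19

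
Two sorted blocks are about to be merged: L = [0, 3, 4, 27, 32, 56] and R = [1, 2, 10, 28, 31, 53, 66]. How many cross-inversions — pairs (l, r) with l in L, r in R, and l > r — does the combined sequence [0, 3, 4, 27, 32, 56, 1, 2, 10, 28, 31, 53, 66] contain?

Cross-inversions: 18

Take each right-half value and tally the left-half values above it:
r = 1: 3, 4, 27, 32, 56 → 5
r = 2: 3, 4, 27, 32, 56 → 5
r = 10: 27, 32, 56 → 3
r = 28: 32, 56 → 2
r = 31: 32, 56 → 2
r = 53: 56 → 1
r = 66: none → 0
Cross-inversions: 5 + 5 + 3 + 2 + 2 + 1 + 0 = 18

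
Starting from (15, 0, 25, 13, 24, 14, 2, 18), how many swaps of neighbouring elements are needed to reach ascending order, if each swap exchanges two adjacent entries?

14

Each adjacent swap fixes exactly one inversion, so the minimum swap count equals the number of inversions.
Count inversions — for each element, later elements that are smaller:
15: 0, 13, 14, 2 → 4
0: none → 0
25: 13, 24, 14, 2, 18 → 5
13: 2 → 1
24: 14, 2, 18 → 3
14: 2 → 1
2: none → 0
18: none → 0
Total inversions: 4 + 0 + 5 + 1 + 3 + 1 + 0 + 0 = 14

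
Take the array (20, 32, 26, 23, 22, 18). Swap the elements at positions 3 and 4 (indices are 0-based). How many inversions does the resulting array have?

Positions 3 and 4 hold 23 and 22; after swapping, the array is [20, 32, 26, 22, 23, 18].
Element-by-element contributions:
20: 1
32: 4
26: 3
22: 1
23: 1
18: 0
Sum: 1 + 4 + 3 + 1 + 1 + 0 = 10

Inversions: 10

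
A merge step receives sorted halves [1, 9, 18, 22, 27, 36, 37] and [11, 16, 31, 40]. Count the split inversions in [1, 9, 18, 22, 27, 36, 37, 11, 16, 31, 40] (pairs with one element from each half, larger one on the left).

Take each right-half value and tally the left-half values above it:
r = 11: 18, 22, 27, 36, 37 → 5
r = 16: 18, 22, 27, 36, 37 → 5
r = 31: 36, 37 → 2
r = 40: none → 0
Cross-inversions: 5 + 5 + 2 + 0 = 12

Split inversions: 12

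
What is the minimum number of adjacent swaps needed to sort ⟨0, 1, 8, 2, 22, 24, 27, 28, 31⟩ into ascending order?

Each adjacent swap fixes exactly one inversion, so the minimum swap count equals the number of inversions.
Count inversions — for each element, later elements that are smaller:
0: none → 0
1: none → 0
8: 2 → 1
2: none → 0
22: none → 0
24: none → 0
27: none → 0
28: none → 0
31: none → 0
Total inversions: 0 + 0 + 1 + 0 + 0 + 0 + 0 + 0 + 0 = 1

1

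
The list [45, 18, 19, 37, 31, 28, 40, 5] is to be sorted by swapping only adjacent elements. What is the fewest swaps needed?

16 adjacent swaps

Minimum adjacent swaps = number of inversions (each swap of adjacent out-of-order elements removes one inversion and no swap can remove more).
Count inversions — for each element, later elements that are smaller:
45: 18, 19, 37, 31, 28, 40, 5 → 7
18: 5 → 1
19: 5 → 1
37: 31, 28, 5 → 3
31: 28, 5 → 2
28: 5 → 1
40: 5 → 1
5: none → 0
Total inversions: 7 + 1 + 1 + 3 + 2 + 1 + 1 + 0 = 16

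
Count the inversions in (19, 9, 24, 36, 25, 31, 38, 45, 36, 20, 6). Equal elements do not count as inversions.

There are 22 inversions.

Count, for each position, how many later elements it exceeds:
19: 2
9: 1
24: 2
36: 4
25: 2
31: 2
38: 3
45: 3
36: 2
20: 1
6: 0
Sum: 2 + 1 + 2 + 4 + 2 + 2 + 3 + 3 + 2 + 1 + 0 = 22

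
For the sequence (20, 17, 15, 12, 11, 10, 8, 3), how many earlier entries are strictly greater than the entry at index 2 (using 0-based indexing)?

The element at index 2 is 15.
Elements before it: 20, 17
Those larger than 15: 20, 17

2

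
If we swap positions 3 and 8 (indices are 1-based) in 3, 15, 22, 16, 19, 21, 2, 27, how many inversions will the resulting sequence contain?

There are 10 inversions.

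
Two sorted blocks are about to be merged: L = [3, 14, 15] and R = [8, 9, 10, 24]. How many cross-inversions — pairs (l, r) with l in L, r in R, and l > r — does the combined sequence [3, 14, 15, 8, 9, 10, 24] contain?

Count, for every r in R, how many entries of L exceed r:
r = 8: 14, 15 → 2
r = 9: 14, 15 → 2
r = 10: 14, 15 → 2
r = 24: none → 0
Cross-inversions: 2 + 2 + 2 + 0 = 6

6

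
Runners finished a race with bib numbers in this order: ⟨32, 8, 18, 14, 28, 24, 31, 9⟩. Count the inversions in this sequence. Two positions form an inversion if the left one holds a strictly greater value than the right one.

Count, for each position, how many later elements it exceeds:
32 → 8, 18, 14, 28, 24, 31, 9 → 7
8 → none → 0
18 → 14, 9 → 2
14 → 9 → 1
28 → 24, 9 → 2
24 → 9 → 1
31 → 9 → 1
9 → none → 0
Sum: 7 + 0 + 2 + 1 + 2 + 1 + 1 + 0 = 14

14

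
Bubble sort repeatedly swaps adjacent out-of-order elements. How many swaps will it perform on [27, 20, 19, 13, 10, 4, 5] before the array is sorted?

Swaps: 20

The minimum number of adjacent swaps to sort an array equals its inversion count, since every such swap removes exactly one inversion.
Count inversions — for each element, later elements that are smaller:
27: 20, 19, 13, 10, 4, 5 → 6
20: 19, 13, 10, 4, 5 → 5
19: 13, 10, 4, 5 → 4
13: 10, 4, 5 → 3
10: 4, 5 → 2
4: none → 0
5: none → 0
Total inversions: 6 + 5 + 4 + 3 + 2 + 0 + 0 = 20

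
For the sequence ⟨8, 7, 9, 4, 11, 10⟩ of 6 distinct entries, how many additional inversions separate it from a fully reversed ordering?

Maximum inversions for 6 distinct elements is C(6, 2) = 6·5/2 = 15.
Current inversions — for each element, count later smaller elements:
8: 2
7: 1
9: 1
4: 0
11: 1
10: 0
Current total: 2 + 1 + 1 + 0 + 1 + 0 = 5
Shortfall: 15 − 5 = 10

10 inversions short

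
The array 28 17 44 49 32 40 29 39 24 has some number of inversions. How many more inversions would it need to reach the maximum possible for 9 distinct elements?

17

Maximum inversions for 9 distinct elements is C(9, 2) = 9·8/2 = 36.
Current inversions — for each element, count later smaller elements:
28: 2
17: 0
44: 5
49: 5
32: 2
40: 3
29: 1
39: 1
24: 0
Current total: 2 + 0 + 5 + 5 + 2 + 3 + 1 + 1 + 0 = 19
Shortfall: 36 − 19 = 17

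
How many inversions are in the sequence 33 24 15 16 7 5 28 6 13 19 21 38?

Sweep left to right; for each value list the smaller values that follow it:
33: 10
24: 8
15: 4
16: 4
7: 2
5: 0
28: 4
6: 0
13: 0
19: 0
21: 0
38: 0
Sum: 10 + 8 + 4 + 4 + 2 + 0 + 4 + 0 + 0 + 0 + 0 + 0 = 32

32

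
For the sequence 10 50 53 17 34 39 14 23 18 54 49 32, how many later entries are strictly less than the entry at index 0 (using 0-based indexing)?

0

The element at index 0 is 10.
Elements after it: 50, 53, 17, 34, 39, 14, 23, 18, 54, 49, 32
None of them are smaller than 10.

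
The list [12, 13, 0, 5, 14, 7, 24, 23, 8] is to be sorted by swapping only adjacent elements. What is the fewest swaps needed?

Minimum adjacent swaps = number of inversions (each swap of adjacent out-of-order elements removes one inversion and no swap can remove more).
Count inversions — for each element, later elements that are smaller:
12: 0, 5, 7, 8 → 4
13: 0, 5, 7, 8 → 4
0: none → 0
5: none → 0
14: 7, 8 → 2
7: none → 0
24: 23, 8 → 2
23: 8 → 1
8: none → 0
Total inversions: 4 + 4 + 0 + 0 + 2 + 0 + 2 + 1 + 0 = 13

13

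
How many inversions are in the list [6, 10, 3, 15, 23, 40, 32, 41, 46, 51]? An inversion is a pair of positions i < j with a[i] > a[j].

3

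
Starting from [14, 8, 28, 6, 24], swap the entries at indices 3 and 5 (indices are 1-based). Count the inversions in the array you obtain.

Positions 3 and 5 hold 28 and 24; after swapping, the array is [14, 8, 24, 6, 28].
Element-by-element contributions:
14 → 8, 6 → 2
8 → 6 → 1
24 → 6 → 1
6 → none → 0
28 → none → 0
Sum: 2 + 1 + 1 + 0 + 0 = 4

4 inversions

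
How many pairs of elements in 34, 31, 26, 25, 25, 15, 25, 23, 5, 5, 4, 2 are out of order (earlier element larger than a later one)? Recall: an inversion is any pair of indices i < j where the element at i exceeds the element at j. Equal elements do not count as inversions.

Sweep left to right; for each value list the smaller values that follow it:
34: 11
31: 10
26: 9
25: 6
25: 6
15: 4
25: 5
23: 4
5: 2
5: 2
4: 1
2: 0
Sum: 11 + 10 + 9 + 6 + 6 + 4 + 5 + 4 + 2 + 2 + 1 + 0 = 60

60 inversions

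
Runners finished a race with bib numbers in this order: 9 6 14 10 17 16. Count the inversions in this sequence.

3

Out-of-order index pairs (1-indexed):
(1,2): 9 > 6
(3,4): 14 > 10
(5,6): 17 > 16
That's 3 pairs.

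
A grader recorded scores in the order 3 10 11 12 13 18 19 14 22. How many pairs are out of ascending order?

2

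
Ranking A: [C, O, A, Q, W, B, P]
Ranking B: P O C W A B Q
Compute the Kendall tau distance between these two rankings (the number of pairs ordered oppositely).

Assign each item its position (1..7) in the first ordering, then rewrite the second ordering as that position sequence:
positions: C→1, O→2, A→3, Q→4, W→5, B→6, P→7
second ordering as positions: [7, 2, 1, 5, 3, 6, 4]
Discordant pairs = inversions in this position sequence.
7: 2, 1, 5, 3, 6, 4 → 6
2: 1 → 1
1: 0
5: 3, 4 → 2
3: 0
6: 4 → 1
4: 0
Total: 6 + 1 + 0 + 2 + 0 + 1 + 0 = 10

Discordant pairs: 10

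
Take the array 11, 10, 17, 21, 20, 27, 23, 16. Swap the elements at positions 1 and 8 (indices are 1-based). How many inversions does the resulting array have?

9

Positions 1 and 8 hold 11 and 16; after swapping, the array is [16, 10, 17, 21, 20, 27, 23, 11].
Sweep left to right; for each value list the smaller values that follow it:
16 → 10, 11 → 2
10 → none → 0
17 → 11 → 1
21 → 20, 11 → 2
20 → 11 → 1
27 → 23, 11 → 2
23 → 11 → 1
11 → none → 0
Sum: 2 + 0 + 1 + 2 + 1 + 2 + 1 + 0 = 9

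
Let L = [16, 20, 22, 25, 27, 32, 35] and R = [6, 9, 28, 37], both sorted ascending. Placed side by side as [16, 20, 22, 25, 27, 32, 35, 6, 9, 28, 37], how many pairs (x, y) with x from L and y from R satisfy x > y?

Take each right-half value and tally the left-half values above it:
r = 6: 16, 20, 22, 25, 27, 32, 35 → 7
r = 9: 16, 20, 22, 25, 27, 32, 35 → 7
r = 28: 32, 35 → 2
r = 37: none → 0
Cross-inversions: 7 + 7 + 2 + 0 = 16

16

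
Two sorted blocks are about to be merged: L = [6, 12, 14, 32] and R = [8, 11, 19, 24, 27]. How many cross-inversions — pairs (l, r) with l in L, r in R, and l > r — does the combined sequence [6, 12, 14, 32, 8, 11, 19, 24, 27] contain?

Take each right-half value and tally the left-half values above it:
r = 8: 12, 14, 32 → 3
r = 11: 12, 14, 32 → 3
r = 19: 32 → 1
r = 24: 32 → 1
r = 27: 32 → 1
Cross-inversions: 3 + 3 + 1 + 1 + 1 = 9

Cross-inversions: 9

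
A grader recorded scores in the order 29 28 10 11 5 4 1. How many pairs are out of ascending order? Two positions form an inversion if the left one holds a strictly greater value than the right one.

20 inversions

For each element, count later entries that are smaller:
29 → 28, 10, 11, 5, 4, 1 → 6
28 → 10, 11, 5, 4, 1 → 5
10 → 5, 4, 1 → 3
11 → 5, 4, 1 → 3
5 → 4, 1 → 2
4 → 1 → 1
1 → none → 0
Sum: 6 + 5 + 3 + 3 + 2 + 1 + 0 = 20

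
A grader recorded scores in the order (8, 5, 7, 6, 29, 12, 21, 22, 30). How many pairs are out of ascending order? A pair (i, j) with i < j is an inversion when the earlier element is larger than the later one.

Inversions: 7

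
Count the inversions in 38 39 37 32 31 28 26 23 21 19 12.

Out-of-order pairs: 54

Element-by-element contributions:
38 → 37, 32, 31, 28, 26, 23, 21, 19, 12 → 9
39 → 37, 32, 31, 28, 26, 23, 21, 19, 12 → 9
37 → 32, 31, 28, 26, 23, 21, 19, 12 → 8
32 → 31, 28, 26, 23, 21, 19, 12 → 7
31 → 28, 26, 23, 21, 19, 12 → 6
28 → 26, 23, 21, 19, 12 → 5
26 → 23, 21, 19, 12 → 4
23 → 21, 19, 12 → 3
21 → 19, 12 → 2
19 → 12 → 1
12 → none → 0
Sum: 9 + 9 + 8 + 7 + 6 + 5 + 4 + 3 + 2 + 1 + 0 = 54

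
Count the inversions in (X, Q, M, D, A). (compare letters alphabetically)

10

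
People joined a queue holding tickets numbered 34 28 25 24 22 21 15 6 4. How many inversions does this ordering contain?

Element-by-element contributions:
34 → 28, 25, 24, 22, 21, 15, 6, 4 → 8
28 → 25, 24, 22, 21, 15, 6, 4 → 7
25 → 24, 22, 21, 15, 6, 4 → 6
24 → 22, 21, 15, 6, 4 → 5
22 → 21, 15, 6, 4 → 4
21 → 15, 6, 4 → 3
15 → 6, 4 → 2
6 → 4 → 1
4 → none → 0
Sum: 8 + 7 + 6 + 5 + 4 + 3 + 2 + 1 + 0 = 36

36 inversions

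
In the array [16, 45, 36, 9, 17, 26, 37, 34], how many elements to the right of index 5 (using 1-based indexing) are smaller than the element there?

0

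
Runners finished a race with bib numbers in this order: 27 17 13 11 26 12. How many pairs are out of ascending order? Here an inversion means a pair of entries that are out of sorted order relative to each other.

Inversion pairs (indices are 0-based):
(0,1): 27 > 17
(0,2): 27 > 13
(0,3): 27 > 11
(0,4): 27 > 26
(0,5): 27 > 12
(1,2): 17 > 13
(1,3): 17 > 11
(1,5): 17 > 12
(2,3): 13 > 11
(2,5): 13 > 12
(4,5): 26 > 12
That's 11 pairs.

11 inversions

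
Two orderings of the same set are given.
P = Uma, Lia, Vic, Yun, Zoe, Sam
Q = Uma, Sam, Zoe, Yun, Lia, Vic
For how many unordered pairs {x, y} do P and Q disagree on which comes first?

Assign each item its position (1..6) in the first ordering, then rewrite the second ordering as that position sequence:
positions: Uma→1, Lia→2, Vic→3, Yun→4, Zoe→5, Sam→6
second ordering as positions: [1, 6, 5, 4, 2, 3]
Discordant pairs = inversions in this position sequence.
1: 0
6: 5, 4, 2, 3 → 4
5: 4, 2, 3 → 3
4: 2, 3 → 2
2: 0
3: 0
Total: 0 + 4 + 3 + 2 + 0 + 0 = 9

9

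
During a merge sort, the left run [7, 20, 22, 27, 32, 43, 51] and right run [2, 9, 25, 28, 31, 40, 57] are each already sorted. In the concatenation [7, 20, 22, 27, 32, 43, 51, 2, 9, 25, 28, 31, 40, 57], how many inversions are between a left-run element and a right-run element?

Cross-inversions: 25

Take each right-half value and tally the left-half values above it:
r = 2: 7, 20, 22, 27, 32, 43, 51 → 7
r = 9: 20, 22, 27, 32, 43, 51 → 6
r = 25: 27, 32, 43, 51 → 4
r = 28: 32, 43, 51 → 3
r = 31: 32, 43, 51 → 3
r = 40: 43, 51 → 2
r = 57: none → 0
Cross-inversions: 7 + 6 + 4 + 3 + 3 + 2 + 0 = 25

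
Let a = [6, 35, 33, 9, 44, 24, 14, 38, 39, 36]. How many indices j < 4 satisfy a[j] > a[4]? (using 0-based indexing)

The element at index 4 is 44.
Elements before it: 6, 35, 33, 9
None of them are larger than 44.

0 such elements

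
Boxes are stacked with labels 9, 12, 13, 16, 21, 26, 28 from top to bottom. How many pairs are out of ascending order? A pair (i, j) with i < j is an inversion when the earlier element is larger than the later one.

Inversions: 0

For each element, count later entries that are smaller:
9 → none → 0
12 → none → 0
13 → none → 0
16 → none → 0
21 → none → 0
26 → none → 0
28 → none → 0
Sum: 0 + 0 + 0 + 0 + 0 + 0 + 0 = 0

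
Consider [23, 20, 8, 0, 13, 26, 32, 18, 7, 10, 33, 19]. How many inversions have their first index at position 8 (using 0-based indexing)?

0 such elements

The element at index 8 is 7.
Elements after it: 10, 33, 19
None of them are smaller than 7.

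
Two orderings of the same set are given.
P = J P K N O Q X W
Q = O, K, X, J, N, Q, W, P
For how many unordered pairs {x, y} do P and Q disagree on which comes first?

13 disagreeing pairs

Assign each item its position (1..8) in the first ordering, then rewrite the second ordering as that position sequence:
positions: J→1, P→2, K→3, N→4, O→5, Q→6, X→7, W→8
second ordering as positions: [5, 3, 7, 1, 4, 6, 8, 2]
Discordant pairs = inversions in this position sequence.
5: 3, 1, 4, 2 → 4
3: 1, 2 → 2
7: 1, 4, 6, 2 → 4
1: 0
4: 2 → 1
6: 2 → 1
8: 2 → 1
2: 0
Total: 4 + 2 + 4 + 0 + 1 + 1 + 1 + 0 = 13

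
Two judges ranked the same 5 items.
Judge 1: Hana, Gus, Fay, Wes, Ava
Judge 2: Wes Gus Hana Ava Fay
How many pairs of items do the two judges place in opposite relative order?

Assign each item its position (1..5) in the first ordering, then rewrite the second ordering as that position sequence:
positions: Hana→1, Gus→2, Fay→3, Wes→4, Ava→5
second ordering as positions: [4, 2, 1, 5, 3]
Discordant pairs = inversions in this position sequence.
4: 2, 1, 3 → 3
2: 1 → 1
1: 0
5: 3 → 1
3: 0
Total: 3 + 1 + 0 + 1 + 0 = 5

5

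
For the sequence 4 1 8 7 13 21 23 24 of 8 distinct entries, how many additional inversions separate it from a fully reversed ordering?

26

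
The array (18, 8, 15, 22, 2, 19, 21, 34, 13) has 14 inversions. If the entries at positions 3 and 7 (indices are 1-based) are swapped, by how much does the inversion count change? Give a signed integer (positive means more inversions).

Positions 3 and 7 hold 15 and 21; after swapping, the array is [18, 8, 21, 22, 2, 19, 15, 34, 13].
Count, for each position, how many later elements it exceeds:
18 → 8, 2, 15, 13 → 4
8 → 2 → 1
21 → 2, 19, 15, 13 → 4
22 → 2, 19, 15, 13 → 4
2 → none → 0
19 → 15, 13 → 2
15 → 13 → 1
34 → 13 → 1
13 → none → 0
Sum: 4 + 1 + 4 + 4 + 0 + 2 + 1 + 1 + 0 = 17
Change: 17 − 14 = +3

+3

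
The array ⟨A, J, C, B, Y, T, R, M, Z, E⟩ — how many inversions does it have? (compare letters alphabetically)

15 inversions

Sweep left to right; for each value list the smaller values that follow it:
A: 0
J: 3
C: 1
B: 0
Y: 4
T: 3
R: 2
M: 1
Z: 1
E: 0
Sum: 0 + 3 + 1 + 0 + 4 + 3 + 2 + 1 + 1 + 0 = 15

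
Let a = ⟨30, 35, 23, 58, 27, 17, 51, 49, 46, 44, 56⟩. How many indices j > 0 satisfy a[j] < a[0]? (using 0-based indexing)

3

The element at index 0 is 30.
Elements after it: 35, 23, 58, 27, 17, 51, 49, 46, 44, 56
Those smaller than 30: 23, 27, 17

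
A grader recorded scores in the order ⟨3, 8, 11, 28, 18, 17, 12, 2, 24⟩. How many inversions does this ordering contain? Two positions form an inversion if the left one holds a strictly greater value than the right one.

There are 14 inversions.

Sweep left to right; for each value list the smaller values that follow it:
3 → 2 → 1
8 → 2 → 1
11 → 2 → 1
28 → 18, 17, 12, 2, 24 → 5
18 → 17, 12, 2 → 3
17 → 12, 2 → 2
12 → 2 → 1
2 → none → 0
24 → none → 0
Sum: 1 + 1 + 1 + 5 + 3 + 2 + 1 + 0 + 0 = 14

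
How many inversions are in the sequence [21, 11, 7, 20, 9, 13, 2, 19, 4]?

24

Sweep left to right; for each value list the smaller values that follow it:
21 → 11, 7, 20, 9, 13, 2, 19, 4 → 8
11 → 7, 9, 2, 4 → 4
7 → 2, 4 → 2
20 → 9, 13, 2, 19, 4 → 5
9 → 2, 4 → 2
13 → 2, 4 → 2
2 → none → 0
19 → 4 → 1
4 → none → 0
Sum: 8 + 4 + 2 + 5 + 2 + 2 + 0 + 1 + 0 = 24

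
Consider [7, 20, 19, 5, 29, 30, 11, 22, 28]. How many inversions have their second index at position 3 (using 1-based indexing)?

The element at index 3 is 19.
Elements before it: 7, 20
Those larger than 19: 20

1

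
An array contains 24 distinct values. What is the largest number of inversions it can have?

A reversed (strictly descending) arrangement makes every pair an inversion, giving C(24, 2) inversions.
C(24, 2) = 24·23/2 = 276

276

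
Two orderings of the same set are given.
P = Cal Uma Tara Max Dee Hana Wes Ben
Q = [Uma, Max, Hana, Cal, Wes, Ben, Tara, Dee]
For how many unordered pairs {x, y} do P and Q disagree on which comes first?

10 disagreeing pairs

Assign each item its position (1..8) in the first ordering, then rewrite the second ordering as that position sequence:
positions: Cal→1, Uma→2, Tara→3, Max→4, Dee→5, Hana→6, Wes→7, Ben→8
second ordering as positions: [2, 4, 6, 1, 7, 8, 3, 5]
Discordant pairs = inversions in this position sequence.
2: 1 → 1
4: 1, 3 → 2
6: 1, 3, 5 → 3
1: 0
7: 3, 5 → 2
8: 3, 5 → 2
3: 0
5: 0
Total: 1 + 2 + 3 + 0 + 2 + 2 + 0 + 0 = 10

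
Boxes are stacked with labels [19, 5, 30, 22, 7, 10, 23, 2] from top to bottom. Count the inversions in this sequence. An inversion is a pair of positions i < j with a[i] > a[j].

There are 16 inversions.

Sweep left to right; for each value list the smaller values that follow it:
19: 4
5: 1
30: 5
22: 3
7: 1
10: 1
23: 1
2: 0
Sum: 4 + 1 + 5 + 3 + 1 + 1 + 1 + 0 = 16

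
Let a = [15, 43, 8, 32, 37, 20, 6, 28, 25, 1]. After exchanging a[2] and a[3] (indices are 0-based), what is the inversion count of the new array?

30 inversions

Positions 2 and 3 hold 8 and 32; after swapping, the array is [15, 43, 32, 8, 37, 20, 6, 28, 25, 1].
Sweep left to right; for each value list the smaller values that follow it:
15 → 8, 6, 1 → 3
43 → 32, 8, 37, 20, 6, 28, 25, 1 → 8
32 → 8, 20, 6, 28, 25, 1 → 6
8 → 6, 1 → 2
37 → 20, 6, 28, 25, 1 → 5
20 → 6, 1 → 2
6 → 1 → 1
28 → 25, 1 → 2
25 → 1 → 1
1 → none → 0
Sum: 3 + 8 + 6 + 2 + 5 + 2 + 1 + 2 + 1 + 0 = 30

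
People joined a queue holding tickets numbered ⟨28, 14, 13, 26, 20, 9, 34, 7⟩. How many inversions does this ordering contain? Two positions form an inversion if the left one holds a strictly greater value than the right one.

Count, for each position, how many later elements it exceeds:
28 → 14, 13, 26, 20, 9, 7 → 6
14 → 13, 9, 7 → 3
13 → 9, 7 → 2
26 → 20, 9, 7 → 3
20 → 9, 7 → 2
9 → 7 → 1
34 → 7 → 1
7 → none → 0
Sum: 6 + 3 + 2 + 3 + 2 + 1 + 1 + 0 = 18

Inversions: 18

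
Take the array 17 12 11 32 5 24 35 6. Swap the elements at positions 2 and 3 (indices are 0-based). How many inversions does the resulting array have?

15 inversions

Positions 2 and 3 hold 11 and 32; after swapping, the array is [17, 12, 32, 11, 5, 24, 35, 6].
Element-by-element contributions:
17: 4
12: 3
32: 4
11: 2
5: 0
24: 1
35: 1
6: 0
Sum: 4 + 3 + 4 + 2 + 0 + 1 + 1 + 0 = 15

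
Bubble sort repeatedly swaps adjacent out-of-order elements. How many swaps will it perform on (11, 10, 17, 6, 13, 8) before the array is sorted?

9 adjacent swaps

The minimum number of adjacent swaps to sort an array equals its inversion count, since every such swap removes exactly one inversion.
Count inversions — for each element, later elements that are smaller:
11: 10, 6, 8 → 3
10: 6, 8 → 2
17: 6, 13, 8 → 3
6: none → 0
13: 8 → 1
8: none → 0
Total inversions: 3 + 2 + 3 + 0 + 1 + 0 = 9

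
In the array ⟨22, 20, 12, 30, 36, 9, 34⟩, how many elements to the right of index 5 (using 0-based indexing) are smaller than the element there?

The element at index 5 is 9.
Elements after it: 34
None of them are smaller than 9.

0 such elements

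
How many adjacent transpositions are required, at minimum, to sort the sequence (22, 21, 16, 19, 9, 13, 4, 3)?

Each adjacent swap fixes exactly one inversion, so the minimum swap count equals the number of inversions.
Count inversions — for each element, later elements that are smaller:
22: 21, 16, 19, 9, 13, 4, 3 → 7
21: 16, 19, 9, 13, 4, 3 → 6
16: 9, 13, 4, 3 → 4
19: 9, 13, 4, 3 → 4
9: 4, 3 → 2
13: 4, 3 → 2
4: 3 → 1
3: none → 0
Total inversions: 7 + 6 + 4 + 4 + 2 + 2 + 1 + 0 = 26

Swaps: 26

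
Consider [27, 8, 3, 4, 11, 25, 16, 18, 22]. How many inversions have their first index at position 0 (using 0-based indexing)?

The element at index 0 is 27.
Elements after it: 8, 3, 4, 11, 25, 16, 18, 22
Those smaller than 27: 8, 3, 4, 11, 25, 16, 18, 22

8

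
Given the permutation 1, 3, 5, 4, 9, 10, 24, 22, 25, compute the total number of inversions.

Element-by-element contributions:
1 → none → 0
3 → none → 0
5 → 4 → 1
4 → none → 0
9 → none → 0
10 → none → 0
24 → 22 → 1
22 → none → 0
25 → none → 0
Sum: 0 + 0 + 1 + 0 + 0 + 0 + 1 + 0 + 0 = 2

2 inversions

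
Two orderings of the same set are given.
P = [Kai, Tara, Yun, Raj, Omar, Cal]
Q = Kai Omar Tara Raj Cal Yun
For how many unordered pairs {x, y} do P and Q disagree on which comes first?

5 disagreeing pairs

Assign each item its position (1..6) in the first ordering, then rewrite the second ordering as that position sequence:
positions: Kai→1, Tara→2, Yun→3, Raj→4, Omar→5, Cal→6
second ordering as positions: [1, 5, 2, 4, 6, 3]
Discordant pairs = inversions in this position sequence.
1: 0
5: 2, 4, 3 → 3
2: 0
4: 3 → 1
6: 3 → 1
3: 0
Total: 0 + 3 + 0 + 1 + 1 + 0 = 5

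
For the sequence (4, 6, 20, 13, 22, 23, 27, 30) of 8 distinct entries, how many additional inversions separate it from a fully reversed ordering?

27

Maximum inversions for 8 distinct elements is C(8, 2) = 8·7/2 = 28.
Current inversions — for each element, count later smaller elements:
4: 0
6: 0
20: 1
13: 0
22: 0
23: 0
27: 0
30: 0
Current total: 0 + 0 + 1 + 0 + 0 + 0 + 0 + 0 = 1
Shortfall: 28 − 1 = 27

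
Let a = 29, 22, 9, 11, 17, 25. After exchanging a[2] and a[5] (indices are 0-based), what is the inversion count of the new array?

13

Positions 2 and 5 hold 9 and 25; after swapping, the array is [29, 22, 25, 11, 17, 9].
Count, for each position, how many later elements it exceeds:
29 → 22, 25, 11, 17, 9 → 5
22 → 11, 17, 9 → 3
25 → 11, 17, 9 → 3
11 → 9 → 1
17 → 9 → 1
9 → none → 0
Sum: 5 + 3 + 3 + 1 + 1 + 0 = 13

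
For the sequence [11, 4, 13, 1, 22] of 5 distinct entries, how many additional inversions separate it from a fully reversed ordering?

Maximum inversions for 5 distinct elements is C(5, 2) = 5·4/2 = 10.
Current inversions — for each element, count later smaller elements:
11: 2
4: 1
13: 1
1: 0
22: 0
Current total: 2 + 1 + 1 + 0 + 0 = 4
Shortfall: 10 − 4 = 6

6 inversions short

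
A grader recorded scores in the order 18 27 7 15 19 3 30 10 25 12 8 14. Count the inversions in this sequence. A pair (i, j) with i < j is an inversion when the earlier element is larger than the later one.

Element-by-element contributions:
18 → 7, 15, 3, 10, 12, 8, 14 → 7
27 → 7, 15, 19, 3, 10, 25, 12, 8, 14 → 9
7 → 3 → 1
15 → 3, 10, 12, 8, 14 → 5
19 → 3, 10, 12, 8, 14 → 5
3 → none → 0
30 → 10, 25, 12, 8, 14 → 5
10 → 8 → 1
25 → 12, 8, 14 → 3
12 → 8 → 1
8 → none → 0
14 → none → 0
Sum: 7 + 9 + 1 + 5 + 5 + 0 + 5 + 1 + 3 + 1 + 0 + 0 = 37

37 inversions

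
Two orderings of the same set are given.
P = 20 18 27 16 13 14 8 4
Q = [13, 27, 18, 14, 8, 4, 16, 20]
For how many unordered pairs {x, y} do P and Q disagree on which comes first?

Assign each item its position (1..8) in the first ordering, then rewrite the second ordering as that position sequence:
positions: 20→1, 18→2, 27→3, 16→4, 13→5, 14→6, 8→7, 4→8
second ordering as positions: [5, 3, 2, 6, 7, 8, 4, 1]
Discordant pairs = inversions in this position sequence.
5: 3, 2, 4, 1 → 4
3: 2, 1 → 2
2: 1 → 1
6: 4, 1 → 2
7: 4, 1 → 2
8: 4, 1 → 2
4: 1 → 1
1: 0
Total: 4 + 2 + 1 + 2 + 2 + 2 + 1 + 0 = 14

14 disagreeing pairs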